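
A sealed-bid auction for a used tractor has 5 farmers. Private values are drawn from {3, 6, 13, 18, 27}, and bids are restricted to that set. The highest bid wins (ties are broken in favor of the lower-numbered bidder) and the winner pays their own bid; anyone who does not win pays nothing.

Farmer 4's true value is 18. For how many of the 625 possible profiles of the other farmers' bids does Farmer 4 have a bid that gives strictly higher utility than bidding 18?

24

Others bid (3, 3, 3, 3): truth gives 0; bid 6 gives 12 > 0. Violating.
Others bid (3, 3, 3, 6): truth gives 0; bid 6 gives 12 > 0. Violating.
Others bid (3, 3, 3, 13): truth gives 0; bid 13 gives 5 > 0. Violating.
Others bid (3, 3, 6, 3): truth gives 0; bid 13 gives 5 > 0. Violating.
Others bid (3, 3, 3, 18): truth gives 0; no alternative beats it.
Others bid (3, 3, 3, 27): truth gives 0; no alternative beats it.
(Checking all 625 profiles: 24 have a profitable deviation, 601 do not.)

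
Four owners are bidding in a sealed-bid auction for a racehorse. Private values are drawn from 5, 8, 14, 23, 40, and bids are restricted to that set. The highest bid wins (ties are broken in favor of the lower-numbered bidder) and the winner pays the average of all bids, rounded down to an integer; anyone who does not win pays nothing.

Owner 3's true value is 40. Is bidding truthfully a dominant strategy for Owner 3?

No

Consider the case where Owner 1 bids 5, Owner 2 bids 5 and Owner 4 bids 5.
Truthful bid 40: wins, pays 13, utility 40 - 13 = 27.
Bid 8 instead: wins, pays 5, utility 40 - 5 = 35.
Since 35 > 27, bidding 8 is strictly better here, so truthful bidding is not dominant.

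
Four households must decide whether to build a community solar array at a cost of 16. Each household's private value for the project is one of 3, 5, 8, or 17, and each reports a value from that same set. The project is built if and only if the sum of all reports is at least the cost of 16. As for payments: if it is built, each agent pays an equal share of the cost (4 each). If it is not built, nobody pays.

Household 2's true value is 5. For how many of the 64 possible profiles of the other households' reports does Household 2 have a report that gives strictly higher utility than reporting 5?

1

Others report (3, 3, 3): truth gives 0; report 8 gives 1 > 0. Violating.
Others report (3, 3, 5): truth gives 1; no alternative beats it.
Others report (3, 3, 8): truth gives 1; no alternative beats it.
(Checking all 64 profiles: 1 has a profitable deviation, 63 do not.)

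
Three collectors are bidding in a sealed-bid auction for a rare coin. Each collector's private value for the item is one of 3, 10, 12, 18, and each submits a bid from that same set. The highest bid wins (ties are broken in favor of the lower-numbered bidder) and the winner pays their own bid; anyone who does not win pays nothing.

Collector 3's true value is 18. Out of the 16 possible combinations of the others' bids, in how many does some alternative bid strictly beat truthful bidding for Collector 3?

Others bid (3, 3): truth gives 0; bid 10 gives 8 > 0. Violating.
Others bid (3, 10): truth gives 0; bid 12 gives 6 > 0. Violating.
Others bid (10, 3): truth gives 0; bid 12 gives 6 > 0. Violating.
Others bid (10, 10): truth gives 0; bid 12 gives 6 > 0. Violating.
Others bid (3, 12): truth gives 0; no alternative beats it.
Others bid (3, 18): truth gives 0; no alternative beats it.
(Checking all 16 profiles: 4 have a profitable deviation, 12 do not.)

4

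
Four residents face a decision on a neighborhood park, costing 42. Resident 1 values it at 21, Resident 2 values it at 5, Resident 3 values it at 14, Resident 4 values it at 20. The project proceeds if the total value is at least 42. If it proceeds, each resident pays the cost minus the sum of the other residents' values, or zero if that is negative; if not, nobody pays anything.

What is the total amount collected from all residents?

5

Total value 60 ≥ cost 42, so it is built.
Resident 1: others sum to 39; max(0, 42 - 39) = 3.
Resident 2: others sum to 55; max(0, 42 - 55) = 0.
Resident 3: others sum to 46; max(0, 42 - 46) = 0.
Resident 4: others sum to 40; max(0, 42 - 40) = 2.
Total collected = 3 + 0 + 0 + 2 = 5.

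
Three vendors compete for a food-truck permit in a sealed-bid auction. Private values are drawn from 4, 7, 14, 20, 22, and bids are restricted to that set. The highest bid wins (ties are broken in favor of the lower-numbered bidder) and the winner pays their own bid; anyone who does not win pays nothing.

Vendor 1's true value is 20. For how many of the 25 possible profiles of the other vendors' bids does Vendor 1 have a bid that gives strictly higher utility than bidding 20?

Others bid (4, 4): truth gives 0; bid 4 gives 16 > 0. Violating.
Others bid (4, 7): truth gives 0; bid 7 gives 13 > 0. Violating.
Others bid (4, 14): truth gives 0; bid 14 gives 6 > 0. Violating.
Others bid (7, 4): truth gives 0; bid 7 gives 13 > 0. Violating.
Others bid (4, 20): truth gives 0; no alternative beats it.
Others bid (4, 22): truth gives 0; no alternative beats it.
(Checking all 25 profiles: 9 have a profitable deviation, 16 do not.)

9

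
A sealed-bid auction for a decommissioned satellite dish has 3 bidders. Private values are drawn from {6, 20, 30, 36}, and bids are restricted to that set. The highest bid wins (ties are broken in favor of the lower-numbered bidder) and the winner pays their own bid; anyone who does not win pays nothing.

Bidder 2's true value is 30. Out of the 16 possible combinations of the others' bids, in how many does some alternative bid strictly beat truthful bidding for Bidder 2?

2

Others bid (6, 6): truth gives 0; bid 20 gives 10 > 0. Violating.
Others bid (6, 20): truth gives 0; bid 20 gives 10 > 0. Violating.
Others bid (6, 30): truth gives 0; no alternative beats it.
Others bid (6, 36): truth gives 0; no alternative beats it.
(Checking all 16 profiles: 2 have a profitable deviation, 14 do not.)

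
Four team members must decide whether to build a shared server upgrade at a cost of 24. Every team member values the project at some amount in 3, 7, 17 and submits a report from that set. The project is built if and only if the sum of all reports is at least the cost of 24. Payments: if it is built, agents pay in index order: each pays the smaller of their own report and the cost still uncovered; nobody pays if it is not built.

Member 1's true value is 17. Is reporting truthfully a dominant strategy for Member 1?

No

Consider the case where Member 2 reports 3, Member 3 reports 3 and Member 4 reports 17.
Truthful report 17: project built, pays 17, utility 17 - 17 = 0.
Report 3 instead: project built, pays 3, utility 17 - 3 = 14.
Since 14 > 0, reporting 3 is strictly better here, so truthful reporting is not dominant.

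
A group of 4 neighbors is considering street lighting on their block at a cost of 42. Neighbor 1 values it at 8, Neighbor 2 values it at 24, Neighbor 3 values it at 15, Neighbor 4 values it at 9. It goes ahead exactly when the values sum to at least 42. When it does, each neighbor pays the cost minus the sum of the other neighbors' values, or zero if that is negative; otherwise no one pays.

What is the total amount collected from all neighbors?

11

Total value 56 ≥ cost 42, so it is built.
Neighbor 1: others sum to 48; max(0, 42 - 48) = 0.
Neighbor 2: others sum to 32; max(0, 42 - 32) = 10.
Neighbor 3: others sum to 41; max(0, 42 - 41) = 1.
Neighbor 4: others sum to 47; max(0, 42 - 47) = 0.
Total collected = 0 + 10 + 1 + 0 = 11.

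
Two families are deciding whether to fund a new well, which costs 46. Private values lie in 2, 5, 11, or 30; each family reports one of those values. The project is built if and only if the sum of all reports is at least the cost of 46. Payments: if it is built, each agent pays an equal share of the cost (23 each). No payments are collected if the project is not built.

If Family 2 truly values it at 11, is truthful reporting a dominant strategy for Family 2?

Yes

Check each profile of the others' reports and compare truth against every alternative report.
Others report (2): truth gives 0, best alternative gives 0.
Others report (5): truth gives 0, best alternative gives 0.
Others report (11): truth gives 0, best alternative gives 0.
Others report (30): truth gives 0, best alternative gives 0.
In every case the truthful report is at least as good as any alternative, so it is a dominant strategy.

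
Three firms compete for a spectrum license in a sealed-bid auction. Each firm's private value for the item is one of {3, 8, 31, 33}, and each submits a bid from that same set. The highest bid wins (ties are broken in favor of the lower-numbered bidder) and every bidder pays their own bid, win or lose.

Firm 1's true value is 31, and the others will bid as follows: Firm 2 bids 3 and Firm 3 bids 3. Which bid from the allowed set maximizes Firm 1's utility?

Bid 3: wins, pays 3, utility 31 - 3 = 28.
Bid 8: wins, pays 8, utility 31 - 8 = 23.
Bid 31: wins, pays 31, utility 31 - 31 = 0.
Bid 33: wins, pays 33, utility 31 - 33 = -2.
The best choice is 3 with utility 28.

3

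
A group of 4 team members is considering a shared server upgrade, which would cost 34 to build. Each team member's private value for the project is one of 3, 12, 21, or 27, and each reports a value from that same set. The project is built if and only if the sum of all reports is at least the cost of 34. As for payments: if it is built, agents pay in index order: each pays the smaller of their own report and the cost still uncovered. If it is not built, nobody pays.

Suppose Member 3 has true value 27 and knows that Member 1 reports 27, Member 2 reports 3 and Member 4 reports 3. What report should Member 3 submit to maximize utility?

3

Report 3: project built, pays 3, utility 27 - 3 = 24.
Report 12: project built, pays 4, utility 27 - 4 = 23.
Report 21: project built, pays 4, utility 27 - 4 = 23.
Report 27: project built, pays 4, utility 27 - 4 = 23.
The best choice is 3 with utility 24.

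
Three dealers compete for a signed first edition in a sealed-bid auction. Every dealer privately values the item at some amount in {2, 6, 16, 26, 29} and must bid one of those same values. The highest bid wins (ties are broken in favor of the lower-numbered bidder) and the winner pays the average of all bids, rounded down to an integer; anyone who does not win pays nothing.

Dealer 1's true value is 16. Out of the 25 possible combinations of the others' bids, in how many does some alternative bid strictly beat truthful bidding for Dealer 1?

Others bid (2, 2): truth gives 10; bid 2 gives 14 > 10. Violating.
Others bid (2, 6): truth gives 8; bid 6 gives 12 > 8. Violating.
Others bid (6, 2): truth gives 8; bid 6 gives 12 > 8. Violating.
Others bid (6, 6): truth gives 7; bid 6 gives 10 > 7. Violating.
Others bid (2, 16): truth gives 5; no alternative beats it.
Others bid (2, 26): truth gives 0; no alternative beats it.
(Checking all 25 profiles: 4 have a profitable deviation, 21 do not.)

4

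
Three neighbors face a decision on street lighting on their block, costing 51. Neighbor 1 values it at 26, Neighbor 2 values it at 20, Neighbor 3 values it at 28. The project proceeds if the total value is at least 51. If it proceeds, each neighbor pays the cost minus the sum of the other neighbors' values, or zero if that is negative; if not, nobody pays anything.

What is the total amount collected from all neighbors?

Total value 74 ≥ cost 51, so it is built.
Neighbor 1: others sum to 48; max(0, 51 - 48) = 3.
Neighbor 2: others sum to 54; max(0, 51 - 54) = 0.
Neighbor 3: others sum to 46; max(0, 51 - 46) = 5.
Total collected = 3 + 0 + 5 = 8.

8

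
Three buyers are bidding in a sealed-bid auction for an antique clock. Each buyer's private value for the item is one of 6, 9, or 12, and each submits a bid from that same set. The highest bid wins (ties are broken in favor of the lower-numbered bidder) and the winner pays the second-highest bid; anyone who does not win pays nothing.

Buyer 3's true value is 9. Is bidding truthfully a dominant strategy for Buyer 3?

Yes

Check each profile of the others' bids and compare truth against every alternative bid.
Others bid (6, 6): truth gives 3, best alternative gives 3.
Others bid (6, 9): truth gives 0, best alternative gives 0.
Others bid (6, 12): truth gives 0, best alternative gives 0.
Others bid (9, 6): truth gives 0, best alternative gives 0.
Others bid (9, 9): truth gives 0, best alternative gives 0.
Others bid (9, 12): truth gives 0, best alternative gives 0.
(Remaining 3 profiles checked similarly; truth is weakly best in each.)
In every case the truthful bid is at least as good as any alternative, so it is a dominant strategy.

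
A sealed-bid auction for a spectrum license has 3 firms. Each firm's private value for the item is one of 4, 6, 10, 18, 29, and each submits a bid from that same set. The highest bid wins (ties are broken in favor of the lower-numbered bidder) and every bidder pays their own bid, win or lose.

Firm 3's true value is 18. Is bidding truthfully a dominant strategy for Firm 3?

No

Consider the case where Firm 1 bids 4 and Firm 2 bids 4.
Truthful bid 18: wins, pays 18, utility 18 - 18 = 0.
Bid 6 instead: wins, pays 6, utility 18 - 6 = 12.
Since 12 > 0, bidding 6 is strictly better here, so truthful bidding is not dominant.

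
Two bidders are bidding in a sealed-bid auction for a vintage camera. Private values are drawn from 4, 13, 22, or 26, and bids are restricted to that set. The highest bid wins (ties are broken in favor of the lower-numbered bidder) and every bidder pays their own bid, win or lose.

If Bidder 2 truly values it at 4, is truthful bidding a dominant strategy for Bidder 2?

Yes

Check each profile of the others' bids and compare truth against every alternative bid.
Others bid (13): truth gives -4, best alternative gives -13.
Others bid (22): truth gives -4, best alternative gives -13.
Others bid (26): truth gives -4, best alternative gives -13.
Others bid (4): truth gives -4, best alternative gives -9.
In every case the truthful bid is at least as good as any alternative, so it is a dominant strategy.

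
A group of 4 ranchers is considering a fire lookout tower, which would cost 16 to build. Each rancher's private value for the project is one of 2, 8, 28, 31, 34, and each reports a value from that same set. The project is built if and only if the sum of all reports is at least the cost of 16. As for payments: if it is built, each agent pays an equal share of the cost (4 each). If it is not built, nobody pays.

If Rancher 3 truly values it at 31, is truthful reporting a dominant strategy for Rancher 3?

Yes

Check each profile of the others' reports and compare truth against every alternative report.
Others report (2, 2, 2): truth gives 27, best alternative gives 27.
Others report (2, 2, 8): truth gives 27, best alternative gives 27.
Others report (2, 2, 28): truth gives 27, best alternative gives 27.
Others report (2, 2, 31): truth gives 27, best alternative gives 27.
Others report (2, 2, 34): truth gives 27, best alternative gives 27.
Others report (2, 8, 2): truth gives 27, best alternative gives 27.
(Remaining 119 profiles checked similarly; truth is weakly best in each.)
In every case the truthful report is at least as good as any alternative, so it is a dominant strategy.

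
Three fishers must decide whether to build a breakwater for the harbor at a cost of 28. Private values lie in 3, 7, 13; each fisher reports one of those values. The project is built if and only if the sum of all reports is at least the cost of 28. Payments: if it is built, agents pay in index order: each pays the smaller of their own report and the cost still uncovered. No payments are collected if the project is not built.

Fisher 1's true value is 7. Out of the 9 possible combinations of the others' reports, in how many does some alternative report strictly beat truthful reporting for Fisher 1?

Others report (13, 13): truth gives 0; report 3 gives 4 > 0. Violating.
Others report (3, 3): truth gives 0; no alternative beats it.
Others report (3, 7): truth gives 0; no alternative beats it.
(Checking all 9 profiles: 1 has a profitable deviation, 8 do not.)

1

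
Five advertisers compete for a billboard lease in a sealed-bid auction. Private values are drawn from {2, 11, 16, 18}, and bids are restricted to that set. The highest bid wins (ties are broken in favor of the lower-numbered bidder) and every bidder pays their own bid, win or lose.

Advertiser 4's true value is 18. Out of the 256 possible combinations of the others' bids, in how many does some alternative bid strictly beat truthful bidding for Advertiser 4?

Others bid (2, 2, 2, 2): truth gives 0; bid 11 gives 7 > 0. Violating.
Others bid (2, 2, 2, 11): truth gives 0; bid 11 gives 7 > 0. Violating.
Others bid (2, 2, 2, 16): truth gives 0; bid 16 gives 2 > 0. Violating.
Others bid (2, 2, 11, 2): truth gives 0; bid 16 gives 2 > 0. Violating.
Others bid (2, 2, 2, 18): truth gives 0; no alternative beats it.
Others bid (2, 2, 11, 18): truth gives 0; no alternative beats it.
(Checking all 256 profiles: 172 have a profitable deviation, 84 do not.)

172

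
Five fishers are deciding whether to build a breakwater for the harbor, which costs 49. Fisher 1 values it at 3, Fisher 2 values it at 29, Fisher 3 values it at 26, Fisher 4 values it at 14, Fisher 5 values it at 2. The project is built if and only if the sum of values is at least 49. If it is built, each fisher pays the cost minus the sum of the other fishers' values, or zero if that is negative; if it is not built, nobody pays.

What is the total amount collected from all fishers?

Total value 74 ≥ cost 49, so it is built.
Fisher 1: others sum to 71; max(0, 49 - 71) = 0.
Fisher 2: others sum to 45; max(0, 49 - 45) = 4.
Fisher 3: others sum to 48; max(0, 49 - 48) = 1.
Fisher 4: others sum to 60; max(0, 49 - 60) = 0.
Fisher 5: others sum to 72; max(0, 49 - 72) = 0.
Total collected = 0 + 4 + 1 + 0 + 0 = 5.

5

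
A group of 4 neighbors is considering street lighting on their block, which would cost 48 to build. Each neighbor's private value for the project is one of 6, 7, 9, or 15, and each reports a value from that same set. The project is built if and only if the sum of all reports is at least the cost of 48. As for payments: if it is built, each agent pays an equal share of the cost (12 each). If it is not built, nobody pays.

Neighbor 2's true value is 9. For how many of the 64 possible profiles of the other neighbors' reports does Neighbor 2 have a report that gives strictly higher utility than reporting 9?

3

Others report (9, 15, 15): truth gives -3; report 6 gives 0 > -3. Violating.
Others report (15, 9, 15): truth gives -3; report 6 gives 0 > -3. Violating.
Others report (15, 15, 9): truth gives -3; report 6 gives 0 > -3. Violating.
Others report (6, 6, 6): truth gives 0; no alternative beats it.
Others report (6, 6, 7): truth gives 0; no alternative beats it.
(Checking all 64 profiles: 3 have a profitable deviation, 61 do not.)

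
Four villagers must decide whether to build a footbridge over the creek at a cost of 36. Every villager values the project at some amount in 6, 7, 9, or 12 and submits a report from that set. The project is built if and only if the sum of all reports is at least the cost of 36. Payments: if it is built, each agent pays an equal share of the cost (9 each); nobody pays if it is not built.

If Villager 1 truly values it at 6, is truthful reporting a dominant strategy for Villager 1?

Check each profile of the others' reports and compare truth against every alternative report.
Others report (6, 12, 12): truth gives -3, best alternative gives -3.
Others report (7, 12, 12): truth gives -3, best alternative gives -3.
Others report (9, 9, 12): truth gives -3, best alternative gives -3.
Others report (9, 12, 9): truth gives -3, best alternative gives -3.
Others report (9, 12, 12): truth gives -3, best alternative gives -3.
Others report (12, 6, 12): truth gives -3, best alternative gives -3.
(Remaining 58 profiles checked similarly; truth is weakly best in each.)
In every case the truthful report is at least as good as any alternative, so it is a dominant strategy.

Yes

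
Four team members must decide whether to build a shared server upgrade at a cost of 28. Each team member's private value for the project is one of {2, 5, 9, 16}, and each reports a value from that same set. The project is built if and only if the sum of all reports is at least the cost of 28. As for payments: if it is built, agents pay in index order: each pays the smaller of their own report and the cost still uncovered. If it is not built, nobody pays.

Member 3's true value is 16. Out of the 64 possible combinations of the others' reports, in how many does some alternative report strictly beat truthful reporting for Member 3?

Others report (2, 2, 16): truth gives 0; report 9 gives 7 > 0. Violating.
Others report (2, 5, 16): truth gives 0; report 5 gives 11 > 0. Violating.
Others report (2, 9, 9): truth gives 0; report 9 gives 7 > 0. Violating.
Others report (2, 9, 16): truth gives 0; report 2 gives 14 > 0. Violating.
Others report (2, 2, 2): truth gives 0; no alternative beats it.
Others report (2, 2, 5): truth gives 0; no alternative beats it.
(Checking all 64 profiles: 43 have a profitable deviation, 21 do not.)

43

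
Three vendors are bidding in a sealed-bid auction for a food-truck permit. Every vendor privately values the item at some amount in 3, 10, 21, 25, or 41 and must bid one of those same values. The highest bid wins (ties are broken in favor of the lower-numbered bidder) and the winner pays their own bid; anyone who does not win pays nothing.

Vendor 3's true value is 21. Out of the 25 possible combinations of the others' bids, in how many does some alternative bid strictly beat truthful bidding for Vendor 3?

Others bid (3, 3): truth gives 0; bid 10 gives 11 > 0. Violating.
Others bid (3, 10): truth gives 0; no alternative beats it.
Others bid (3, 21): truth gives 0; no alternative beats it.
(Checking all 25 profiles: 1 has a profitable deviation, 24 do not.)

1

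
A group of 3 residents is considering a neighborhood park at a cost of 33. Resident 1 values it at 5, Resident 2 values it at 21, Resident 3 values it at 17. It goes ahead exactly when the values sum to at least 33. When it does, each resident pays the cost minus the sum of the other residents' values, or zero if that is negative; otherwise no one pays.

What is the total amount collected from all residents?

18

Total value 43 ≥ cost 33, so it is built.
Resident 1: others sum to 38; max(0, 33 - 38) = 0.
Resident 2: others sum to 22; max(0, 33 - 22) = 11.
Resident 3: others sum to 26; max(0, 33 - 26) = 7.
Total collected = 0 + 11 + 7 = 18.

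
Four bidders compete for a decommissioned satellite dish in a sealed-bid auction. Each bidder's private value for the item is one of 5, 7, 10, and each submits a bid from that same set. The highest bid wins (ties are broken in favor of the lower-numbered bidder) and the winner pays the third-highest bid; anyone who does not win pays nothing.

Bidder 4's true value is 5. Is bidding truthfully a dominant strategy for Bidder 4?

Check each profile of the others' bids and compare truth against every alternative bid.
Others bid (5, 5, 5): truth gives 0, best alternative gives 0.
Others bid (5, 5, 7): truth gives 0, best alternative gives 0.
Others bid (5, 5, 10): truth gives 0, best alternative gives 0.
Others bid (5, 7, 5): truth gives 0, best alternative gives 0.
Others bid (5, 7, 7): truth gives 0, best alternative gives 0.
Others bid (5, 7, 10): truth gives 0, best alternative gives 0.
(Remaining 21 profiles checked similarly; truth is weakly best in each.)
In every case the truthful bid is at least as good as any alternative, so it is a dominant strategy.

Yes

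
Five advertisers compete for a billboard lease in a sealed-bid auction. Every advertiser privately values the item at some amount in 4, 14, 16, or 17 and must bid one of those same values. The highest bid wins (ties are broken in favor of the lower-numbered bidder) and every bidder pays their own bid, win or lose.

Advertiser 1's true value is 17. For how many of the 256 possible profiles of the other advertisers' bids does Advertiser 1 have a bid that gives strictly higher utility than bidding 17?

81

Others bid (4, 4, 4, 4): truth gives 0; bid 4 gives 13 > 0. Violating.
Others bid (4, 4, 4, 14): truth gives 0; bid 14 gives 3 > 0. Violating.
Others bid (4, 4, 4, 16): truth gives 0; bid 16 gives 1 > 0. Violating.
Others bid (4, 4, 14, 4): truth gives 0; bid 14 gives 3 > 0. Violating.
Others bid (4, 4, 4, 17): truth gives 0; no alternative beats it.
Others bid (4, 4, 14, 17): truth gives 0; no alternative beats it.
(Checking all 256 profiles: 81 have a profitable deviation, 175 do not.)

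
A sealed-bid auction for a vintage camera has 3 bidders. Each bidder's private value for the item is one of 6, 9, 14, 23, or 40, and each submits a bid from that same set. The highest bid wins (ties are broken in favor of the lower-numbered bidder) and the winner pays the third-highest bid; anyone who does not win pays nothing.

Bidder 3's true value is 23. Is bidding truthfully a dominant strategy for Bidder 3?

No

Consider the case where Bidder 1 bids 6 and Bidder 2 bids 23.
Truthful bid 23: loses, pays 0, utility 0.
Bid 40 instead: wins, pays 6, utility 23 - 6 = 17.
Since 17 > 0, bidding 40 is strictly better here, so truthful bidding is not dominant.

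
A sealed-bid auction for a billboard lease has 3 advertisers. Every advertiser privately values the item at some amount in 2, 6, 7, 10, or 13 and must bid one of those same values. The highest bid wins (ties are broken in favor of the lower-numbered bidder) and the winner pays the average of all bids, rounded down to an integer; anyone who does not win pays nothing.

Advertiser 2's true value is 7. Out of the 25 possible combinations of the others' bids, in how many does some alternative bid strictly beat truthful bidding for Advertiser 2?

2

Others bid (2, 6): truth gives 2; bid 6 gives 3 > 2. Violating.
Others bid (7, 2): truth gives 0; bid 10 gives 1 > 0. Violating.
Others bid (2, 2): truth gives 4; no alternative beats it.
Others bid (2, 7): truth gives 2; no alternative beats it.
(Checking all 25 profiles: 2 have a profitable deviation, 23 do not.)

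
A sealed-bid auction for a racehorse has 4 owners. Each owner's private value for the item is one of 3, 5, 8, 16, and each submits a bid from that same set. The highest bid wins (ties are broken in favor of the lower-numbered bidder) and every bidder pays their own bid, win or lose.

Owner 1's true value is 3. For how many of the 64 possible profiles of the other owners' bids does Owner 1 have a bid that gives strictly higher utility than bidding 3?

7

Others bid (3, 3, 5): truth gives -3; bid 5 gives -2 > -3. Violating.
Others bid (3, 5, 3): truth gives -3; bid 5 gives -2 > -3. Violating.
Others bid (3, 5, 5): truth gives -3; bid 5 gives -2 > -3. Violating.
Others bid (5, 3, 3): truth gives -3; bid 5 gives -2 > -3. Violating.
Others bid (3, 3, 3): truth gives 0; no alternative beats it.
Others bid (3, 3, 8): truth gives -3; no alternative beats it.
(Checking all 64 profiles: 7 have a profitable deviation, 57 do not.)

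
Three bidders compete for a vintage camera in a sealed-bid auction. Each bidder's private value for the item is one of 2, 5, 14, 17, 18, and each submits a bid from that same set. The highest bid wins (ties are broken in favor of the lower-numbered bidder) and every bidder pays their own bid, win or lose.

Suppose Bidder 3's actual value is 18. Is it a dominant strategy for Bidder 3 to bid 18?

Consider the case where Bidder 1 bids 2 and Bidder 2 bids 2.
Truthful bid 18: wins, pays 18, utility 18 - 18 = 0.
Bid 5 instead: wins, pays 5, utility 18 - 5 = 13.
Since 13 > 0, bidding 5 is strictly better here, so truthful bidding is not dominant.

No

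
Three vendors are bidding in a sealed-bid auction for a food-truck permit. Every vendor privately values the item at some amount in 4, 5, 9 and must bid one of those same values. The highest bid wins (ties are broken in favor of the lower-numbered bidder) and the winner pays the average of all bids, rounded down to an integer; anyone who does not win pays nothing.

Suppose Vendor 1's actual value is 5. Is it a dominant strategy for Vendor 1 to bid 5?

Yes

Check each profile of the others' bids and compare truth against every alternative bid.
Others bid (4, 5): truth gives 1, best alternative gives 0.
Others bid (5, 4): truth gives 1, best alternative gives 0.
Others bid (4, 4): truth gives 1, best alternative gives 1.
Others bid (4, 9): truth gives 0, best alternative gives 0.
Others bid (5, 5): truth gives 0, best alternative gives 0.
Others bid (5, 9): truth gives 0, best alternative gives 0.
(Remaining 3 profiles checked similarly; truth is weakly best in each.)
In every case the truthful bid is at least as good as any alternative, so it is a dominant strategy.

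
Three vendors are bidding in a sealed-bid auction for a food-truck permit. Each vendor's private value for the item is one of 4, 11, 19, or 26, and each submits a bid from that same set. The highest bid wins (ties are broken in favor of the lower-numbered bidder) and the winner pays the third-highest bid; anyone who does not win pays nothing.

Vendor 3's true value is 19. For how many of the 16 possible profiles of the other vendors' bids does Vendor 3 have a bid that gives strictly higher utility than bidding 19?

Others bid (4, 19): truth gives 0; bid 26 gives 15 > 0. Violating.
Others bid (11, 19): truth gives 0; bid 26 gives 8 > 0. Violating.
Others bid (19, 4): truth gives 0; bid 26 gives 15 > 0. Violating.
Others bid (19, 11): truth gives 0; bid 26 gives 8 > 0. Violating.
Others bid (4, 4): truth gives 15; no alternative beats it.
Others bid (4, 11): truth gives 15; no alternative beats it.
(Checking all 16 profiles: 4 have a profitable deviation, 12 do not.)

4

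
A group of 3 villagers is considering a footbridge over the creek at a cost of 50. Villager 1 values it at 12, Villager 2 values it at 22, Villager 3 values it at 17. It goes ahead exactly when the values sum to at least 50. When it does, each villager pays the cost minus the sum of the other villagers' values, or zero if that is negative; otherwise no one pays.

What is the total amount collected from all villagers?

48

Total value 51 ≥ cost 50, so it is built.
Villager 1: others sum to 39; max(0, 50 - 39) = 11.
Villager 2: others sum to 29; max(0, 50 - 29) = 21.
Villager 3: others sum to 34; max(0, 50 - 34) = 16.
Total collected = 11 + 21 + 16 = 48.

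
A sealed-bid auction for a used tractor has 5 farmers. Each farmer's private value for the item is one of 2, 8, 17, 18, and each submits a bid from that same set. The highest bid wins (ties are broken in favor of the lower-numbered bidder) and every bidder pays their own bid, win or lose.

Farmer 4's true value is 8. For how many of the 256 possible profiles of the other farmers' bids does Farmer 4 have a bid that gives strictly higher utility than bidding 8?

254

Others bid (2, 2, 2, 17): truth gives -8; bid 2 gives -2 > -8. Violating.
Others bid (2, 2, 2, 18): truth gives -8; bid 2 gives -2 > -8. Violating.
Others bid (2, 2, 8, 2): truth gives -8; bid 2 gives -2 > -8. Violating.
Others bid (2, 2, 8, 8): truth gives -8; bid 2 gives -2 > -8. Violating.
Others bid (2, 2, 2, 2): truth gives 0; no alternative beats it.
Others bid (2, 2, 2, 8): truth gives 0; no alternative beats it.
(Checking all 256 profiles: 254 have a profitable deviation, 2 do not.)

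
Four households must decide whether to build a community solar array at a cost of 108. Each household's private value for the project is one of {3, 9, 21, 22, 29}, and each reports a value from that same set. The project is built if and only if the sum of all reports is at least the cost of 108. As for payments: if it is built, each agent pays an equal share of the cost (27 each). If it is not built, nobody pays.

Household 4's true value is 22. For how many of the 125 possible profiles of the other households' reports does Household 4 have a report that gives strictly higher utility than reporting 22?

Others report (29, 29, 29): truth gives -5; report 3 gives 0 > -5. Violating.
Others report (3, 3, 3): truth gives 0; no alternative beats it.
Others report (3, 3, 9): truth gives 0; no alternative beats it.
(Checking all 125 profiles: 1 has a profitable deviation, 124 do not.)

1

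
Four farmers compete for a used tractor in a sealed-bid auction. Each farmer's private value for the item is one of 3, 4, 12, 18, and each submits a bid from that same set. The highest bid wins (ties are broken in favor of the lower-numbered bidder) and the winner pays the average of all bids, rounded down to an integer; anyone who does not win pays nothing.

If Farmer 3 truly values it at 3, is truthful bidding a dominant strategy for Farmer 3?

Check each profile of the others' bids and compare truth against every alternative bid.
Others bid (3, 3, 3): truth gives 0, best alternative gives 0.
Others bid (3, 3, 4): truth gives 0, best alternative gives 0.
Others bid (3, 3, 12): truth gives 0, best alternative gives 0.
Others bid (3, 3, 18): truth gives 0, best alternative gives 0.
Others bid (3, 4, 3): truth gives 0, best alternative gives 0.
Others bid (3, 4, 4): truth gives 0, best alternative gives 0.
(Remaining 58 profiles checked similarly; truth is weakly best in each.)
In every case the truthful bid is at least as good as any alternative, so it is a dominant strategy.

Yes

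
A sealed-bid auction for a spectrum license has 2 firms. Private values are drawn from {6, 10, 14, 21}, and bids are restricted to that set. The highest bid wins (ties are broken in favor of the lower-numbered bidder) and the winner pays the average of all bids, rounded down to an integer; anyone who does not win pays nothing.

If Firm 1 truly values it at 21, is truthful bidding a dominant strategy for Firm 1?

Consider the case where Firm 2 bids 6.
Truthful bid 21: wins, pays 13, utility 21 - 13 = 8.
Bid 6 instead: wins, pays 6, utility 21 - 6 = 15.
Since 15 > 8, bidding 6 is strictly better here, so truthful bidding is not dominant.

No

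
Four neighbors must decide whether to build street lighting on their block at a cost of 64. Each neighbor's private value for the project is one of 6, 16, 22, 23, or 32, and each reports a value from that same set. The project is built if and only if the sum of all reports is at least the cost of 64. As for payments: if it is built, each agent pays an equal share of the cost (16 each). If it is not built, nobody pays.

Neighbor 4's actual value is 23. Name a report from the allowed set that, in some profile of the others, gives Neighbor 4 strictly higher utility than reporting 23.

32

Suppose Neighbor 1 reports 6, Neighbor 2 reports 6 and Neighbor 3 reports 22.
Report 23: project not built, utility 0.
Report 32: project built, pays 16, utility 23 - 16 = 7.
So reporting 32 beats truth here (7 > 0).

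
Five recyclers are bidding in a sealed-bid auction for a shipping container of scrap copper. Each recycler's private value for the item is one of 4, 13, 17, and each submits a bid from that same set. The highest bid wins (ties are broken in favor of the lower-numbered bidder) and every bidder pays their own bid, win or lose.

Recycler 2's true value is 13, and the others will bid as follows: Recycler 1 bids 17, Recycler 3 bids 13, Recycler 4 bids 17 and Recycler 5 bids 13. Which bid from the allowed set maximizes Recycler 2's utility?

4

Bid 4: loses but pays 4, utility -4.
Bid 13: loses but pays 13, utility -13.
Bid 17: loses but pays 17, utility -17.
The best choice is 4 with utility -4.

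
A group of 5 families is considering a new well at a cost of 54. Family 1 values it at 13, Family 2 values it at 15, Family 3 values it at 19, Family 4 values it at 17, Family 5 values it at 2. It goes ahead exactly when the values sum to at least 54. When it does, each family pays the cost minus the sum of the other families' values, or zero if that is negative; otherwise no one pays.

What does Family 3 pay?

7

Total value 66 ≥ cost 54, so the project is built.
The other families' values sum to 47.
Cost minus that sum is 54 - 47 = 7.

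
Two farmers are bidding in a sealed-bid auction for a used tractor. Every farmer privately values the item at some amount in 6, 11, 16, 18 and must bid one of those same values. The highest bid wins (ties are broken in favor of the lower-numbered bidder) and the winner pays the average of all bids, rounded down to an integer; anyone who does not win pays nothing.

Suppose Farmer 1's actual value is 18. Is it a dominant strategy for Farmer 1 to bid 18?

Consider the case where Farmer 2 bids 6.
Truthful bid 18: wins, pays 12, utility 18 - 12 = 6.
Bid 6 instead: wins, pays 6, utility 18 - 6 = 12.
Since 12 > 6, bidding 6 is strictly better here, so truthful bidding is not dominant.

No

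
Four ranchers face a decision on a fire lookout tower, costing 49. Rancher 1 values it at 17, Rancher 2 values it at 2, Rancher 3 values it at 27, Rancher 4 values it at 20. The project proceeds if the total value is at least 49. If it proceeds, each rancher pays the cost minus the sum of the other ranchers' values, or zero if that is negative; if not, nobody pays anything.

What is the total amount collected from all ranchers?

Total value 66 ≥ cost 49, so it is built.
Rancher 1: others sum to 49; max(0, 49 - 49) = 0.
Rancher 2: others sum to 64; max(0, 49 - 64) = 0.
Rancher 3: others sum to 39; max(0, 49 - 39) = 10.
Rancher 4: others sum to 46; max(0, 49 - 46) = 3.
Total collected = 0 + 0 + 10 + 3 = 13.

13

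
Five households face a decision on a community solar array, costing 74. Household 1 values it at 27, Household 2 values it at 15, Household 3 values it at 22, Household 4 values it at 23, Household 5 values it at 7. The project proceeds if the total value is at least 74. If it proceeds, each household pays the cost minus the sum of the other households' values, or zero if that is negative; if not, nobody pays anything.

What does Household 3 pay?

2

Total value 94 ≥ cost 74, so the project is built.
The other households' values sum to 72.
Cost minus that sum is 74 - 72 = 2.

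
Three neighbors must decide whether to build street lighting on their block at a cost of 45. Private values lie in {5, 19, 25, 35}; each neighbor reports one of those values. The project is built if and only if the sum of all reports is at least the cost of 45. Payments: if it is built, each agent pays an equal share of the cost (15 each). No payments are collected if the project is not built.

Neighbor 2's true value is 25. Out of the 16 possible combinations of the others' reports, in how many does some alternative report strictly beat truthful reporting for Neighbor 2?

1

Others report (5, 5): truth gives 0; report 35 gives 10 > 0. Violating.
Others report (5, 19): truth gives 10; no alternative beats it.
Others report (5, 25): truth gives 10; no alternative beats it.
(Checking all 16 profiles: 1 has a profitable deviation, 15 do not.)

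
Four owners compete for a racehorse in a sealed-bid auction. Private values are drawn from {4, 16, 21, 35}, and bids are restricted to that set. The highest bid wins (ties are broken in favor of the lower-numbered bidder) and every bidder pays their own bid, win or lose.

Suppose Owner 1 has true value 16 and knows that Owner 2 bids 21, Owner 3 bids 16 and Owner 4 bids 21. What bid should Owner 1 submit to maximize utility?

4

Bid 4: loses but pays 4, utility -4.
Bid 16: loses but pays 16, utility -16.
Bid 21: wins, pays 21, utility 16 - 21 = -5.
Bid 35: wins, pays 35, utility 16 - 35 = -19.
The best choice is 4 with utility -4.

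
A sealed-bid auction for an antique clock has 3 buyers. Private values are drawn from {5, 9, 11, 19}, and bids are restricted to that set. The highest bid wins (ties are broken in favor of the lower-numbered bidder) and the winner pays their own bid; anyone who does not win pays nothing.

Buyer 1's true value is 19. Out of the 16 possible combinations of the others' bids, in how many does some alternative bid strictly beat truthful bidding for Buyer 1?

Others bid (5, 5): truth gives 0; bid 5 gives 14 > 0. Violating.
Others bid (5, 9): truth gives 0; bid 9 gives 10 > 0. Violating.
Others bid (5, 11): truth gives 0; bid 11 gives 8 > 0. Violating.
Others bid (9, 5): truth gives 0; bid 9 gives 10 > 0. Violating.
Others bid (5, 19): truth gives 0; no alternative beats it.
Others bid (9, 19): truth gives 0; no alternative beats it.
(Checking all 16 profiles: 9 have a profitable deviation, 7 do not.)

9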